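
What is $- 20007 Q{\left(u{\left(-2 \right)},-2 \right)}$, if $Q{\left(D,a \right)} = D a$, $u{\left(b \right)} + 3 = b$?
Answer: $-200070$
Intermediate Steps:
$u{\left(b \right)} = -3 + b$
$- 20007 Q{\left(u{\left(-2 \right)},-2 \right)} = - 20007 \left(-3 - 2\right) \left(-2\right) = - 20007 \left(\left(-5\right) \left(-2\right)\right) = \left(-20007\right) 10 = -200070$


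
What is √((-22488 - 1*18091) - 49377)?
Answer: 2*I*√22489 ≈ 299.93*I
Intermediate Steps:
√((-22488 - 1*18091) - 49377) = √((-22488 - 18091) - 49377) = √(-40579 - 49377) = √(-89956) = 2*I*√22489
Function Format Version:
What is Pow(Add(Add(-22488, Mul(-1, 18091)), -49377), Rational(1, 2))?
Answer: Mul(2, I, Pow(22489, Rational(1, 2))) ≈ Mul(299.93, I)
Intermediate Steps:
Pow(Add(Add(-22488, Mul(-1, 18091)), -49377), Rational(1, 2)) = Pow(Add(Add(-22488, -18091), -49377), Rational(1, 2)) = Pow(Add(-40579, -49377), Rational(1, 2)) = Pow(-89956, Rational(1, 2)) = Mul(2, I, Pow(22489, Rational(1, 2)))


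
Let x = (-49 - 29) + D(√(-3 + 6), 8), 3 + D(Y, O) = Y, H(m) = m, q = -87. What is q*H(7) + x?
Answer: -690 + √3 ≈ -688.27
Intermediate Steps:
D(Y, O) = -3 + Y
x = -81 + √3 (x = (-49 - 29) + (-3 + √(-3 + 6)) = -78 + (-3 + √3) = -81 + √3 ≈ -79.268)
q*H(7) + x = -87*7 + (-81 + √3) = -609 + (-81 + √3) = -690 + √3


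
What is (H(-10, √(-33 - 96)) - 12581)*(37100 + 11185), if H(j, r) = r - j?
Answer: -606990735 + 48285*I*√129 ≈ -6.0699e+8 + 5.4841e+5*I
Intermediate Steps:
(H(-10, √(-33 - 96)) - 12581)*(37100 + 11185) = ((√(-33 - 96) - 1*(-10)) - 12581)*(37100 + 11185) = ((√(-129) + 10) - 12581)*48285 = ((I*√129 + 10) - 12581)*48285 = ((10 + I*√129) - 12581)*48285 = (-12571 + I*√129)*48285 = -606990735 + 48285*I*√129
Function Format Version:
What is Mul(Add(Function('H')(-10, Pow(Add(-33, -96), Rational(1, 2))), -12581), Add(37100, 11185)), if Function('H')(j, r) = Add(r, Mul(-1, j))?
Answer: Add(-606990735, Mul(48285, I, Pow(129, Rational(1, 2)))) ≈ Add(-6.0699e+8, Mul(5.4841e+5, I))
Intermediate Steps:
Mul(Add(Function('H')(-10, Pow(Add(-33, -96), Rational(1, 2))), -12581), Add(37100, 11185)) = Mul(Add(Add(Pow(Add(-33, -96), Rational(1, 2)), Mul(-1, -10)), -12581), Add(37100, 11185)) = Mul(Add(Add(Pow(-129, Rational(1, 2)), 10), -12581), 48285) = Mul(Add(Add(Mul(I, Pow(129, Rational(1, 2))), 10), -12581), 48285) = Mul(Add(Add(10, Mul(I, Pow(129, Rational(1, 2)))), -12581), 48285) = Mul(Add(-12571, Mul(I, Pow(129, Rational(1, 2)))), 48285) = Add(-606990735, Mul(48285, I, Pow(129, Rational(1, 2))))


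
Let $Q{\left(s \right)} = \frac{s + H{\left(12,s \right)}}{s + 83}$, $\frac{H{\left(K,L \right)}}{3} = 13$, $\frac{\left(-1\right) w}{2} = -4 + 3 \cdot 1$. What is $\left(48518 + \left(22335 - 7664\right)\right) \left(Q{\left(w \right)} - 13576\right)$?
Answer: $- \frac{4289116923}{5} \approx -8.5782 \cdot 10^{8}$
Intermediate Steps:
$w = 2$ ($w = - 2 \left(-4 + 3 \cdot 1\right) = - 2 \left(-4 + 3\right) = \left(-2\right) \left(-1\right) = 2$)
$H{\left(K,L \right)} = 39$ ($H{\left(K,L \right)} = 3 \cdot 13 = 39$)
$Q{\left(s \right)} = \frac{39 + s}{83 + s}$ ($Q{\left(s \right)} = \frac{s + 39}{s + 83} = \frac{39 + s}{83 + s}$)
$\left(48518 + \left(22335 - 7664\right)\right) \left(Q{\left(w \right)} - 13576\right) = \left(48518 + \left(22335 - 7664\right)\right) \left(\frac{39 + 2}{83 + 2} - 13576\right) = \left(48518 + \left(22335 - 7664\right)\right) \left(\frac{1}{85} \cdot 41 - 13576\right) = \left(48518 + 14671\right) \left(\frac{1}{85} \cdot 41 - 13576\right) = 63189 \left(\frac{41}{85} - 13576\right) = 63189 \left(- \frac{1153919}{85}\right) = - \frac{4289116923}{5}$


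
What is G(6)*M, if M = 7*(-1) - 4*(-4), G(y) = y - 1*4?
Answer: 18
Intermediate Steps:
G(y) = -4 + y (G(y) = y - 4 = -4 + y)
M = 9 (M = -7 + 16 = 9)
G(6)*M = (-4 + 6)*9 = 2*9 = 18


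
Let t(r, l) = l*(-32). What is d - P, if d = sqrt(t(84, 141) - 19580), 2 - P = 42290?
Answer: 42288 + 2*I*sqrt(6023) ≈ 42288.0 + 155.22*I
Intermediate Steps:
P = -42288 (P = 2 - 1*42290 = 2 - 42290 = -42288)
t(r, l) = -32*l
d = 2*I*sqrt(6023) (d = sqrt(-32*141 - 19580) = sqrt(-4512 - 19580) = sqrt(-24092) = 2*I*sqrt(6023) ≈ 155.22*I)
d - P = 2*I*sqrt(6023) - 1*(-42288) = 2*I*sqrt(6023) + 42288 = 42288 + 2*I*sqrt(6023)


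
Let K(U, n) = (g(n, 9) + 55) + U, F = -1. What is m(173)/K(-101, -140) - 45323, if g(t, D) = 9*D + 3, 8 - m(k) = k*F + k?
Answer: -861133/19 ≈ -45323.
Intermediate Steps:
m(k) = 8 (m(k) = 8 - (k*(-1) + k) = 8 - (-k + k) = 8 - 1*0 = 8 + 0 = 8)
g(t, D) = 3 + 9*D
K(U, n) = 139 + U (K(U, n) = ((3 + 9*9) + 55) + U = ((3 + 81) + 55) + U = (84 + 55) + U = 139 + U)
m(173)/K(-101, -140) - 45323 = 8/(139 - 101) - 45323 = 8/38 - 45323 = 8*(1/38) - 45323 = 4/19 - 45323 = -861133/19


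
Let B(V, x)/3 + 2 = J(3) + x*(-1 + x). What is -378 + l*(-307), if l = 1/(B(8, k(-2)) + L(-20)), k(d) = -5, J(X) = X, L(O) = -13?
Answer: -30547/80 ≈ -381.84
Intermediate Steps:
B(V, x) = 3 + 3*x*(-1 + x) (B(V, x) = -6 + 3*(3 + x*(-1 + x)) = -6 + (9 + 3*x*(-1 + x)) = 3 + 3*x*(-1 + x))
l = 1/80 (l = 1/((3 - 3*(-5) + 3*(-5)²) - 13) = 1/((3 + 15 + 3*25) - 13) = 1/((3 + 15 + 75) - 13) = 1/(93 - 13) = 1/80 ≈ 0.012500)
-378 + l*(-307) = -378 + (1/80)*(-307) = -378 - 307/80 = -30547/80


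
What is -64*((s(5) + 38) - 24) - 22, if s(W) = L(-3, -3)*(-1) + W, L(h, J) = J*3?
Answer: -1814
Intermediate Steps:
L(h, J) = 3*J
s(W) = 9 + W (s(W) = (3*(-3))*(-1) + W = -9*(-1) + W = 9 + W)
-64*((s(5) + 38) - 24) - 22 = -64*(((9 + 5) + 38) - 24) - 22 = -64*((14 + 38) - 24) - 22 = -64*(52 - 24) - 22 = -64*28 - 22 = -1792 - 22 = -1814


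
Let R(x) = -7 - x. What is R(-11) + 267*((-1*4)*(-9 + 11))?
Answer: -2132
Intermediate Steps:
R(-11) + 267*((-1*4)*(-9 + 11)) = (-7 - 1*(-11)) + 267*((-1*4)*(-9 + 11)) = (-7 + 11) + 267*(-4*2) = 4 + 267*(-8) = 4 - 2136 = -2132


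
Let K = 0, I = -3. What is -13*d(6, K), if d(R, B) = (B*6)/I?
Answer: 0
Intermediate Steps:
d(R, B) = -2*B (d(R, B) = (B*6)/(-3) = (6*B)*(-⅓) = -2*B)
-13*d(6, K) = -(-26)*0 = -13*0 = 0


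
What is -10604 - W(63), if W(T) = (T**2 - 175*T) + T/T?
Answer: -3549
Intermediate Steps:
W(T) = 1 + T**2 - 175*T (W(T) = (T**2 - 175*T) + 1 = 1 + T**2 - 175*T)
-10604 - W(63) = -10604 - (1 + 63**2 - 175*63) = -10604 - (1 + 3969 - 11025) = -10604 - 1*(-7055) = -10604 + 7055 = -3549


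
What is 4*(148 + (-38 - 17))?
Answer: 372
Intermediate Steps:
4*(148 + (-38 - 17)) = 4*(148 - 55) = 4*93 = 372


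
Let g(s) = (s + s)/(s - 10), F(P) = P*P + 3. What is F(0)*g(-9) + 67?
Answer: 1327/19 ≈ 69.842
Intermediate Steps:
F(P) = 3 + P**2 (F(P) = P**2 + 3 = 3 + P**2)
g(s) = 2*s/(-10 + s) (g(s) = (2*s)/(-10 + s) = 2*s/(-10 + s))
F(0)*g(-9) + 67 = (3 + 0**2)*(2*(-9)/(-10 - 9)) + 67 = (3 + 0)*(2*(-9)/(-19)) + 67 = 3*(2*(-9)*(-1/19)) + 67 = 3*(18/19) + 67 = 54/19 + 67 = 1327/19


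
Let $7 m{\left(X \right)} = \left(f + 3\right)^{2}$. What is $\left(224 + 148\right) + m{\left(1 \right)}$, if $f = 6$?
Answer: $\frac{2685}{7} \approx 383.57$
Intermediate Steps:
$m{\left(X \right)} = \frac{81}{7}$ ($m{\left(X \right)} = \frac{\left(6 + 3\right)^{2}}{7} = \frac{9^{2}}{7} = \frac{1}{7} \cdot 81 = \frac{81}{7}$)
$\left(224 + 148\right) + m{\left(1 \right)} = \left(224 + 148\right) + \frac{81}{7} = 372 + \frac{81}{7} = \frac{2685}{7}$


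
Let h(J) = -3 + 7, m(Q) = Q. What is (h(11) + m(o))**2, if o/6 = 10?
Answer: 4096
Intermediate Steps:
o = 60 (o = 6*10 = 60)
h(J) = 4
(h(11) + m(o))**2 = (4 + 60)**2 = 64**2 = 4096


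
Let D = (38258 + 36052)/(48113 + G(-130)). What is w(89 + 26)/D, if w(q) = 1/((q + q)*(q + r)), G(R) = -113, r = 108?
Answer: 160/12704533 ≈ 1.2594e-5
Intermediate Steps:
D = 2477/1600 (D = (38258 + 36052)/(48113 - 113) = 74310/48000 = 74310*(1/48000) = 2477/1600 ≈ 1.5481)
w(q) = 1/(2*q*(108 + q)) (w(q) = 1/((q + q)*(q + 108)) = 1/((2*q)*(108 + q)) = 1/(2*q*(108 + q)))
w(89 + 26)/D = (1/(2*(89 + 26)*(108 + (89 + 26))))/(2477/1600) = ((½)/(115*(108 + 115)))*(1600/2477) = ((½)*(1/115)/223)*(1600/2477) = ((½)*(1/115)*(1/223))*(1600/2477) = (1/51290)*(1600/2477) = 160/12704533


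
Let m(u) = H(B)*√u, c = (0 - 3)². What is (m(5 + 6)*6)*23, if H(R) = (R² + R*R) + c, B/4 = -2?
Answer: 18906*√11 ≈ 62704.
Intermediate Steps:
B = -8 (B = 4*(-2) = -8)
c = 9 (c = (-3)² = 9)
H(R) = 9 + 2*R² (H(R) = (R² + R*R) + 9 = (R² + R²) + 9 = 2*R² + 9 = 9 + 2*R²)
m(u) = 137*√u (m(u) = (9 + 2*(-8)²)*√u = (9 + 2*64)*√u = (9 + 128)*√u = 137*√u)
(m(5 + 6)*6)*23 = ((137*√(5 + 6))*6)*23 = ((137*√11)*6)*23 = (822*√11)*23 = 18906*√11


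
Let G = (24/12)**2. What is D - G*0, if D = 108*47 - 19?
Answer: 5057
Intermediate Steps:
D = 5057 (D = 5076 - 19 = 5057)
G = 4 (G = (24*(1/12))**2 = 2**2 = 4)
D - G*0 = 5057 - 4*0 = 5057 - 1*0 = 5057 + 0 = 5057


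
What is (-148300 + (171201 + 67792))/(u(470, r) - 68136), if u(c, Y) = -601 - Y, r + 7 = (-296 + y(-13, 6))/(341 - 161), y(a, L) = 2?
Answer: -2720790/2061851 ≈ -1.3196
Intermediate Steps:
r = -259/30 (r = -7 + (-296 + 2)/(341 - 161) = -7 - 294/180 = -7 - 294*1/180 = -7 - 49/30 = -259/30 ≈ -8.6333)
(-148300 + (171201 + 67792))/(u(470, r) - 68136) = (-148300 + (171201 + 67792))/((-601 - 1*(-259/30)) - 68136) = (-148300 + 238993)/((-601 + 259/30) - 68136) = 90693/(-17771/30 - 68136) = 90693/(-2061851/30) = 90693*(-30/2061851) = -2720790/2061851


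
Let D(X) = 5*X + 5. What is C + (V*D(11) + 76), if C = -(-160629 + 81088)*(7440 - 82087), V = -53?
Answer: -5937500131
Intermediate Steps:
D(X) = 5 + 5*X
C = -5937497027 (C = -(-79541)*(-74647) = -1*5937497027 = -5937497027)
C + (V*D(11) + 76) = -5937497027 + (-53*(5 + 5*11) + 76) = -5937497027 + (-53*(5 + 55) + 76) = -5937497027 + (-53*60 + 76) = -5937497027 + (-3180 + 76) = -5937497027 - 3104 = -5937500131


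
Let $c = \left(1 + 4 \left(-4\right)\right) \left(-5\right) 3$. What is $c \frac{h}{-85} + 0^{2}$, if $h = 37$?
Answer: $- \frac{1665}{17} \approx -97.941$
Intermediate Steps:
$c = 225$ ($c = \left(1 - 16\right) \left(-5\right) 3 = \left(-15\right) \left(-5\right) 3 = 75 \cdot 3 = 225$)
$c \frac{h}{-85} + 0^{2} = 225 \frac{37}{-85} + 0^{2} = 225 \cdot 37 \left(- \frac{1}{85}\right) + 0 = 225 \left(- \frac{37}{85}\right) + 0 = - \frac{1665}{17} + 0 = - \frac{1665}{17}$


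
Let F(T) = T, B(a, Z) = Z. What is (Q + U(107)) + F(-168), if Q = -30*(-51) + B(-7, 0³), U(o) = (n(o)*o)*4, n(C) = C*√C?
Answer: 1362 + 45796*√107 ≈ 4.7508e+5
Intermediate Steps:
n(C) = C^(3/2)
U(o) = 4*o^(5/2) (U(o) = (o^(3/2)*o)*4 = o^(5/2)*4 = 4*o^(5/2))
Q = 1530 (Q = -30*(-51) + 0³ = 1530 + 0 = 1530)
(Q + U(107)) + F(-168) = (1530 + 4*107^(5/2)) - 168 = (1530 + 4*(11449*√107)) - 168 = (1530 + 45796*√107) - 168 = 1362 + 45796*√107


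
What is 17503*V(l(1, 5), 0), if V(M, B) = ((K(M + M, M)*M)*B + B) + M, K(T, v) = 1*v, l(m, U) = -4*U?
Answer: -350060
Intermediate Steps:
K(T, v) = v
V(M, B) = B + M + B*M² (V(M, B) = ((M*M)*B + B) + M = (M²*B + B) + M = (B*M² + B) + M = (B + B*M²) + M = B + M + B*M²)
17503*V(l(1, 5), 0) = 17503*(0 - 4*5 + 0*(-4*5)²) = 17503*(0 - 20 + 0*(-20)²) = 17503*(0 - 20 + 0*400) = 17503*(0 - 20 + 0) = 17503*(-20) = -350060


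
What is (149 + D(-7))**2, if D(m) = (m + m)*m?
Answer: 61009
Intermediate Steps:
D(m) = 2*m**2 (D(m) = (2*m)*m = 2*m**2)
(149 + D(-7))**2 = (149 + 2*(-7)**2)**2 = (149 + 2*49)**2 = (149 + 98)**2 = 247**2 = 61009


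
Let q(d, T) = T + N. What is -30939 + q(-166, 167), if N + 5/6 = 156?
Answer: -183701/6 ≈ -30617.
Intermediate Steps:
N = 931/6 (N = -5/6 + 156 = 931/6 ≈ 155.17)
q(d, T) = 931/6 + T (q(d, T) = T + 931/6 = 931/6 + T)
-30939 + q(-166, 167) = -30939 + (931/6 + 167) = -30939 + 1933/6 = -183701/6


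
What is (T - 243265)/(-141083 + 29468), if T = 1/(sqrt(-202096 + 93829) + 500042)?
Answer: 60826493896191173/27908450111110065 + I*sqrt(108267)/27908450111110065 ≈ 2.1795 + 1.179e-14*I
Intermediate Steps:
T = 1/(500042 + I*sqrt(108267)) (T = 1/(sqrt(-108267) + 500042) = 1/(I*sqrt(108267) + 500042) = 1/(500042 + I*sqrt(108267)) ≈ 1.9998e-6 - 1.32e-9*I)
(T - 243265)/(-141083 + 29468) = ((500042/250042110031 - I*sqrt(108267)/250042110031) - 243265)/(-141083 + 29468) = (-60826493896191173/250042110031 - I*sqrt(108267)/250042110031)/(-111615) = (-60826493896191173/250042110031 - I*sqrt(108267)/250042110031)*(-1/111615) = 60826493896191173/27908450111110065 + I*sqrt(108267)/27908450111110065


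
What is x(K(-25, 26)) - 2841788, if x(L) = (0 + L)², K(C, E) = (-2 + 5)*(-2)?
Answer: -2841752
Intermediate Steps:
K(C, E) = -6 (K(C, E) = 3*(-2) = -6)
x(L) = L²
x(K(-25, 26)) - 2841788 = (-6)² - 2841788 = 36 - 2841788 = -2841752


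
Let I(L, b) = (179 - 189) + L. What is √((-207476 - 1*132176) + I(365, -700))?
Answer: I*√339297 ≈ 582.49*I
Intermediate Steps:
I(L, b) = -10 + L
√((-207476 - 1*132176) + I(365, -700)) = √((-207476 - 1*132176) + (-10 + 365)) = √((-207476 - 132176) + 355) = √(-339652 + 355) = √(-339297) = I*√339297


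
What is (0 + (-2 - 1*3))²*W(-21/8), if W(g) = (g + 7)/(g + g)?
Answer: -125/6 ≈ -20.833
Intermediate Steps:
W(g) = (7 + g)/(2*g) (W(g) = (7 + g)/((2*g)) = (7 + g)*(1/(2*g)) = (7 + g)/(2*g))
(0 + (-2 - 1*3))²*W(-21/8) = (0 + (-2 - 1*3))²*((7 - 21/8)/(2*((-21/8)))) = (0 + (-2 - 3))²*((7 - 21*⅛)/(2*((-21*⅛)))) = (0 - 5)²*((7 - 21/8)/(2*(-21/8))) = (-5)²*((½)*(-8/21)*(35/8)) = 25*(-⅚) = -125/6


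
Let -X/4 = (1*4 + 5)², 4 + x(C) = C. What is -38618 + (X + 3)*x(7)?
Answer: -39581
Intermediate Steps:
x(C) = -4 + C
X = -324 (X = -4*(1*4 + 5)² = -4*(4 + 5)² = -4*9² = -4*81 = -324)
-38618 + (X + 3)*x(7) = -38618 + (-324 + 3)*(-4 + 7) = -38618 - 321*3 = -38618 - 963 = -39581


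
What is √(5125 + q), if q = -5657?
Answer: 2*I*√133 ≈ 23.065*I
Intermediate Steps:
√(5125 + q) = √(5125 - 5657) = √(-532) = 2*I*√133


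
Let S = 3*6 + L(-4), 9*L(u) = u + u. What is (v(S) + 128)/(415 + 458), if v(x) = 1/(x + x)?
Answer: 39433/268884 ≈ 0.14665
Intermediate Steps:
L(u) = 2*u/9 (L(u) = (u + u)/9 = (2*u)/9 = 2*u/9)
S = 154/9 (S = 3*6 + (2/9)*(-4) = 18 - 8/9 = 154/9 ≈ 17.111)
v(x) = 1/(2*x)
(v(S) + 128)/(415 + 458) = (1/(2*(154/9)) + 128)/(415 + 458) = ((½)*(9/154) + 128)/873 = (9/308 + 128)*(1/873) = (39433/308)*(1/873) = 39433/268884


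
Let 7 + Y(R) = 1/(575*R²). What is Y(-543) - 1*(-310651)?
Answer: 52666016834701/169538175 ≈ 3.1064e+5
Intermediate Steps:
Y(R) = -7 + 1/(575*R²)
Y(-543) - 1*(-310651) = (-7 + (1/575)/(-543)²) - 1*(-310651) = (-7 + (1/575)*(1/294849)) + 310651 = (-7 + 1/169538175) + 310651 = -1186767224/169538175 + 310651 = 52666016834701/169538175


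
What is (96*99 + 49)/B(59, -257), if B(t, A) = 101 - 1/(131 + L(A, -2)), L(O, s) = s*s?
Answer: 1289655/13634 ≈ 94.591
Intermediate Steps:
L(O, s) = s**2
B(t, A) = 13634/135 (B(t, A) = 101 - 1/(131 + (-2)**2) = 101 - 1/(131 + 4) = 101 - 1/135 = 13634/135)
(96*99 + 49)/B(59, -257) = (96*99 + 49)/(13634/135) = (9504 + 49)*(135/13634) = 9553*(135/13634) = 1289655/13634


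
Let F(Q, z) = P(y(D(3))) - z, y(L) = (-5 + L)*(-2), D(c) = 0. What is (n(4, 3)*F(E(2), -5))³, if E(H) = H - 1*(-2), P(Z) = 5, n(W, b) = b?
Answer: 27000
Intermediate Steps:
y(L) = 10 - 2*L
E(H) = 2 + H (E(H) = H + 2 = 2 + H)
F(Q, z) = 5 - z
(n(4, 3)*F(E(2), -5))³ = (3*(5 - 1*(-5)))³ = (3*(5 + 5))³ = (3*10)³ = 30³ = 27000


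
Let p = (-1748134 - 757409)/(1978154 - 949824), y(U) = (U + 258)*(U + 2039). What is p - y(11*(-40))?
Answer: 299260034397/1028330 ≈ 2.9102e+5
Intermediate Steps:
y(U) = (258 + U)*(2039 + U)
p = -2505543/1028330 ≈ -2.4365
p - y(11*(-40)) = -2505543/1028330 - (526062 + (11*(-40))² + 2297*(11*(-40))) = -2505543/1028330 - (526062 + (-440)² + 2297*(-440)) = -2505543/1028330 - (526062 + 193600 - 1010680) = -2505543/1028330 - 1*(-291018) = -2505543/1028330 + 291018 = 299260034397/1028330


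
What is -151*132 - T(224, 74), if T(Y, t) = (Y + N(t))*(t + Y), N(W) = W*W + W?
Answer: -1740584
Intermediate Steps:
N(W) = W + W² (N(W) = W² + W = W + W²)
T(Y, t) = (Y + t)*(Y + t*(1 + t)) (T(Y, t) = (Y + t*(1 + t))*(t + Y) = (Y + t*(1 + t))*(Y + t) = (Y + t)*(Y + t*(1 + t)))
-151*132 - T(224, 74) = -151*132 - (224² + 224*74 + 74²*(1 + 74) + 224*74*(1 + 74)) = -19932 - (50176 + 16576 + 5476*75 + 224*74*75) = -19932 - (50176 + 16576 + 410700 + 1243200) = -19932 - 1*1720652 = -19932 - 1720652 = -1740584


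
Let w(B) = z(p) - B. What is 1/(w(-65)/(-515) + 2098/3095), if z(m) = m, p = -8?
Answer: 318785/180811 ≈ 1.7631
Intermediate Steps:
w(B) = -8 - B
1/(w(-65)/(-515) + 2098/3095) = 1/((-8 - 1*(-65))/(-515) + 2098/3095) = 1/((-8 + 65)*(-1/515) + 2098*(1/3095)) = 1/(57*(-1/515) + 2098/3095) = 1/(-57/515 + 2098/3095) = 1/(180811/318785) = 318785/180811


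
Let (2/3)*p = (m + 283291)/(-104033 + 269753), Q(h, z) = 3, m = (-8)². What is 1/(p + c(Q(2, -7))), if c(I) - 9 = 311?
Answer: 22096/7127391 ≈ 0.0031002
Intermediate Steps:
m = 64
c(I) = 320 (c(I) = 9 + 311 = 320)
p = 56671/22096 (p = 3*((64 + 283291)/(-104033 + 269753))/2 = 3*(283355/165720)/2 = 3*(283355*(1/165720))/2 = (3/2)*(56671/33144) = 56671/22096 ≈ 2.5648)
1/(p + c(Q(2, -7))) = 1/(56671/22096 + 320) = 1/(7127391/22096) = 22096/7127391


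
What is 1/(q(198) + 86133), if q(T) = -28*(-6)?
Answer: 1/86301 ≈ 1.1587e-5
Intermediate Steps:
q(T) = 168
1/(q(198) + 86133) = 1/(168 + 86133) = 1/86301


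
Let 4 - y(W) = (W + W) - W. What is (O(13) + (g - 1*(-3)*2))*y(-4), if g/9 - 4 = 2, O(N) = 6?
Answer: 528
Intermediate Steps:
g = 54 (g = 36 + 9*2 = 36 + 18 = 54)
y(W) = 4 - W (y(W) = 4 - ((W + W) - W) = 4 - (2*W - W) = 4 - W)
(O(13) + (g - 1*(-3)*2))*y(-4) = (6 + (54 - 1*(-3)*2))*(4 - 1*(-4)) = (6 + (54 + 3*2))*(4 + 4) = (6 + (54 + 6))*8 = (6 + 60)*8 = 66*8 = 528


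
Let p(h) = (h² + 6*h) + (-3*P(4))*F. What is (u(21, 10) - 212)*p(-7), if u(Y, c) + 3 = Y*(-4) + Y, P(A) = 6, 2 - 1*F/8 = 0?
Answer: 78118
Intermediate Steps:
F = 16 (F = 16 - 8*0 = 16 + 0 = 16)
p(h) = -288 + h² + 6*h (p(h) = (h² + 6*h) - 3*6*16 = (h² + 6*h) - 18*16 = (h² + 6*h) - 288 = -288 + h² + 6*h)
u(Y, c) = -3 - 3*Y (u(Y, c) = -3 + (Y*(-4) + Y) = -3 + (-4*Y + Y) = -3 - 3*Y)
(u(21, 10) - 212)*p(-7) = ((-3 - 3*21) - 212)*(-288 + (-7)² + 6*(-7)) = ((-3 - 63) - 212)*(-288 + 49 - 42) = (-66 - 212)*(-281) = -278*(-281) = 78118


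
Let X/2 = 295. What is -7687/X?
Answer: -7687/590 ≈ -13.029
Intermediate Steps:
X = 590 (X = 2*295 = 590)
-7687/X = -7687/590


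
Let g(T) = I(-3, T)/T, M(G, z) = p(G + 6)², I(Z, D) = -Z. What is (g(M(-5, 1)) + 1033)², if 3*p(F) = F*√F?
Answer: 1123600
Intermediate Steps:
p(F) = F^(3/2)/3 (p(F) = (F*√F)/3 = F^(3/2)/3)
M(G, z) = (6 + G)³/9 (M(G, z) = ((G + 6)^(3/2)/3)² = ((6 + G)^(3/2)/3)² = (6 + G)³/9)
g(T) = 3/T (g(T) = (-1*(-3))/T = 3/T)
(g(M(-5, 1)) + 1033)² = (3/(((6 - 5)³/9)) + 1033)² = (3/(((⅑)*1³)) + 1033)² = (3/(((⅑)*1)) + 1033)² = (3/(⅑) + 1033)² = (3*9 + 1033)² = (27 + 1033)² = 1060² = 1123600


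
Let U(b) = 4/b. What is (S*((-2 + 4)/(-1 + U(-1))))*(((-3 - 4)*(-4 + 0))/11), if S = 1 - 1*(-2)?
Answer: -168/55 ≈ -3.0545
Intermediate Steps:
S = 3 (S = 1 + 2 = 3)
(S*((-2 + 4)/(-1 + U(-1))))*(((-3 - 4)*(-4 + 0))/11) = (3*((-2 + 4)/(-1 + 4/(-1))))*(((-3 - 4)*(-4 + 0))/11) = (3*(2/(-1 + 4*(-1))))*(-7*(-4)*(1/11)) = (3*(2/(-1 - 4)))*(28*(1/11)) = (3*(2/(-5)))*(28/11) = (3*(2*(-1/5)))*(28/11) = (3*(-2/5))*(28/11) = -6/5*28/11 = -168/55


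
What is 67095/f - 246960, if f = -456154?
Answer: -112651858935/456154 ≈ -2.4696e+5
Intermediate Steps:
67095/f - 246960 = 67095/(-456154) - 246960 = 67095*(-1/456154) - 246960 = -67095/456154 - 246960 = -112651858935/456154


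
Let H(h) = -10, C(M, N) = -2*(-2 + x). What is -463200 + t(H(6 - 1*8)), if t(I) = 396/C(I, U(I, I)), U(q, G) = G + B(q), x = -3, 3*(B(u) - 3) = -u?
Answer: -2315802/5 ≈ -4.6316e+5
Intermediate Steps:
B(u) = 3 - u/3 (B(u) = 3 + (-u)/3 = 3 - u/3)
U(q, G) = 3 + G - q/3 (U(q, G) = G + (3 - q/3) = 3 + G - q/3)
C(M, N) = 10 (C(M, N) = -2*(-2 - 3) = -2*(-5) = 10)
t(I) = 198/5 (t(I) = 396/10 = 396*(⅒) = 198/5)
-463200 + t(H(6 - 1*8)) = -463200 + 198/5 = -2315802/5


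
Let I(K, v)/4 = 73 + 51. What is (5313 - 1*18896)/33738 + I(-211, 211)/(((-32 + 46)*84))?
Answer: 31685/1653162 ≈ 0.019166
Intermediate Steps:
I(K, v) = 496 (I(K, v) = 4*(73 + 51) = 4*124 = 496)
(5313 - 1*18896)/33738 + I(-211, 211)/(((-32 + 46)*84)) = (5313 - 1*18896)/33738 + 496/(((-32 + 46)*84)) = (5313 - 18896)*(1/33738) + 496/((14*84)) = -13583*1/33738 + 496/1176 = -13583/33738 + 496*(1/1176) = -13583/33738 + 62/147 = 31685/1653162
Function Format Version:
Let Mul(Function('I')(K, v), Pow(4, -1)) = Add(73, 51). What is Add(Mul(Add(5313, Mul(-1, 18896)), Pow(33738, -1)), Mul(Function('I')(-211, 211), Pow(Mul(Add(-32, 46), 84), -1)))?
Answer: Rational(31685, 1653162) ≈ 0.019166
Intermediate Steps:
Function('I')(K, v) = 496 (Function('I')(K, v) = Mul(4, Add(73, 51)) = Mul(4, 124) = 496)
Add(Mul(Add(5313, Mul(-1, 18896)), Pow(33738, -1)), Mul(Function('I')(-211, 211), Pow(Mul(Add(-32, 46), 84), -1))) = Add(Mul(Add(5313, Mul(-1, 18896)), Pow(33738, -1)), Mul(496, Pow(Mul(Add(-32, 46), 84), -1))) = Add(Mul(Add(5313, -18896), Rational(1, 33738)), Mul(496, Pow(Mul(14, 84), -1))) = Add(Mul(-13583, Rational(1, 33738)), Mul(496, Pow(1176, -1))) = Add(Rational(-13583, 33738), Mul(496, Rational(1, 1176))) = Add(Rational(-13583, 33738), Rational(62, 147)) = Rational(31685, 1653162)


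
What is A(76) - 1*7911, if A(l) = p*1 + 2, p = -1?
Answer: -7910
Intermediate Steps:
A(l) = 1 (A(l) = -1*1 + 2 = -1 + 2 = 1)
A(76) - 1*7911 = 1 - 1*7911 = 1 - 7911 = -7910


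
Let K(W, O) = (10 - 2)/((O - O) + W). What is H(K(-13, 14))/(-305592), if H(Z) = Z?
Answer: 1/496587 ≈ 2.0137e-6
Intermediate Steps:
K(W, O) = 8/W (K(W, O) = 8/(0 + W) = 8/W)
H(K(-13, 14))/(-305592) = (8/(-13))/(-305592) = (8*(-1/13))*(-1/305592) = -8/13*(-1/305592) = 1/496587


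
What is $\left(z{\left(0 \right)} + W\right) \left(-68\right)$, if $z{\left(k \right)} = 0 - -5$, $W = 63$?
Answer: $-4624$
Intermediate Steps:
$z{\left(k \right)} = 5$ ($z{\left(k \right)} = 0 + 5 = 5$)
$\left(z{\left(0 \right)} + W\right) \left(-68\right) = \left(5 + 63\right) \left(-68\right) = 68 \left(-68\right) = -4624$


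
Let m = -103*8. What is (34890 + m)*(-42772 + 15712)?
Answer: -921825960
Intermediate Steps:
m = -824
(34890 + m)*(-42772 + 15712) = (34890 - 824)*(-42772 + 15712) = 34066*(-27060) = -921825960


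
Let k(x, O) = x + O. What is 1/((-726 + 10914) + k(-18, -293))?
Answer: 1/9877 ≈ 0.00010125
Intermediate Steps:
k(x, O) = O + x
1/((-726 + 10914) + k(-18, -293)) = 1/((-726 + 10914) + (-293 - 18)) = 1/(10188 - 311) = 1/9877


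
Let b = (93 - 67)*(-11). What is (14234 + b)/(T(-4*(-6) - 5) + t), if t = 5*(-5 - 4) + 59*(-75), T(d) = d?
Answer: -13948/4451 ≈ -3.1337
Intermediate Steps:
b = -286 (b = 26*(-11) = -286)
t = -4470 (t = 5*(-9) - 4425 = -45 - 4425 = -4470)
(14234 + b)/(T(-4*(-6) - 5) + t) = (14234 - 286)/((-4*(-6) - 5) - 4470) = 13948/((24 - 5) - 4470) = 13948/(19 - 4470) = 13948/(-4451) = 13948*(-1/4451) = -13948/4451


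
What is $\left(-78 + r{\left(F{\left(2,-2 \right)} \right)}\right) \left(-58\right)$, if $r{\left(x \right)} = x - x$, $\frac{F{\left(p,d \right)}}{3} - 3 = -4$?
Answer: $4524$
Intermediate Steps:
$F{\left(p,d \right)} = -3$ ($F{\left(p,d \right)} = 9 + 3 \left(-4\right) = 9 - 12 = -3$)
$r{\left(x \right)} = 0$
$\left(-78 + r{\left(F{\left(2,-2 \right)} \right)}\right) \left(-58\right) = \left(-78 + 0\right) \left(-58\right) = \left(-78\right) \left(-58\right) = 4524$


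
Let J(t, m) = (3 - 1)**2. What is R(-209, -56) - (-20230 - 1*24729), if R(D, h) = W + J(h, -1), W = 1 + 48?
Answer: 45012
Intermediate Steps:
J(t, m) = 4 (J(t, m) = 2**2 = 4)
W = 49
R(D, h) = 53 (R(D, h) = 49 + 4 = 53)
R(-209, -56) - (-20230 - 1*24729) = 53 - (-20230 - 1*24729) = 53 - (-20230 - 24729) = 53 - 1*(-44959) = 53 + 44959 = 45012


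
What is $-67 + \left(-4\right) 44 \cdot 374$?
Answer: $-65891$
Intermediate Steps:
$-67 + \left(-4\right) 44 \cdot 374 = -67 - 65824 = -65891$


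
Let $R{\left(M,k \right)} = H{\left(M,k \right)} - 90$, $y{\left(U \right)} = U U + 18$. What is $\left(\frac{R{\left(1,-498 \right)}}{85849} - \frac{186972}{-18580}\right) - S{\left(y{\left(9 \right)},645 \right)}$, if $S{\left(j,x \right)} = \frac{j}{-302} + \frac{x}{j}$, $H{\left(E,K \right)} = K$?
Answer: $\frac{15375473289287}{3974127917430} \approx 3.8689$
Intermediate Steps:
$y{\left(U \right)} = 18 + U^{2}$ ($y{\left(U \right)} = U^{2} + 18 = 18 + U^{2}$)
$R{\left(M,k \right)} = -90 + k$ ($R{\left(M,k \right)} = k - 90 = -90 + k$)
$S{\left(j,x \right)} = - \frac{j}{302} + \frac{x}{j}$ ($S{\left(j,x \right)} = j \left(- \frac{1}{302}\right) + \frac{x}{j} = - \frac{j}{302} + \frac{x}{j}$)
$\left(\frac{R{\left(1,-498 \right)}}{85849} - \frac{186972}{-18580}\right) - S{\left(y{\left(9 \right)},645 \right)} = \left(\frac{-90 - 498}{85849} - \frac{186972}{-18580}\right) - \left(- \frac{18 + 9^{2}}{302} + \frac{645}{18 + 9^{2}}\right) = \left(\left(-588\right) \frac{1}{85849} - - \frac{46743}{4645}\right) - \left(- \frac{18 + 81}{302} + \frac{645}{18 + 81}\right) = \left(- \frac{588}{85849} + \frac{46743}{4645}\right) - \left(\left(- \frac{1}{302}\right) 99 + \frac{645}{99}\right) = \frac{4010108547}{398768605} - \left(- \frac{99}{302} + 645 \cdot \frac{1}{99}\right) = \frac{4010108547}{398768605} - \left(- \frac{99}{302} + \frac{215}{33}\right) = \frac{4010108547}{398768605} - \frac{61663}{9966} = \frac{15375473289287}{3974127917430}$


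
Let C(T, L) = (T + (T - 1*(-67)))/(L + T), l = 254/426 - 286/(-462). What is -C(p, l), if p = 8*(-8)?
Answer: -30317/31204 ≈ -0.97157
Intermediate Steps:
l = 604/497 (l = 254*(1/426) - 286*(-1/462) = 127/213 + 13/21 = 604/497 ≈ 1.2153)
p = -64
C(T, L) = (67 + 2*T)/(L + T) (C(T, L) = (T + (T + 67))/(L + T) = (T + (67 + T))/(L + T) = (67 + 2*T)/(L + T))
-C(p, l) = -(67 + 2*(-64))/(604/497 - 64) = -(67 - 128)/(-31204/497) = -(-497)*(-61)/31204 = -1*30317/31204 = -30317/31204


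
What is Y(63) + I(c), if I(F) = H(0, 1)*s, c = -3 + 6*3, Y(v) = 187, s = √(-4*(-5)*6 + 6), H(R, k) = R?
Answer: 187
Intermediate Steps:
s = 3*√14 (s = √(20*6 + 6) = √(120 + 6) = √126 = 3*√14 ≈ 11.225)
c = 15 (c = -3 + 18 = 15)
I(F) = 0 (I(F) = 0*(3*√14) = 0)
Y(63) + I(c) = 187 + 0 = 187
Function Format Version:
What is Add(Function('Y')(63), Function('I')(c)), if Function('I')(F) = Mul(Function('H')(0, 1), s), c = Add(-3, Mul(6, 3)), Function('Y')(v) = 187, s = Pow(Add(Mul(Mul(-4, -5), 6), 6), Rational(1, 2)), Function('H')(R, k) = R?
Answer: 187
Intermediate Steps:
s = Mul(3, Pow(14, Rational(1, 2))) (s = Pow(Add(Mul(20, 6), 6), Rational(1, 2)) = Pow(Add(120, 6), Rational(1, 2)) = Pow(126, Rational(1, 2)) = Mul(3, Pow(14, Rational(1, 2))) ≈ 11.225)
c = 15 (c = Add(-3, 18) = 15)
Function('I')(F) = 0 (Function('I')(F) = Mul(0, Mul(3, Pow(14, Rational(1, 2)))) = 0)
Add(Function('Y')(63), Function('I')(c)) = Add(187, 0) = 187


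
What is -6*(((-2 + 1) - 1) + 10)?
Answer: -48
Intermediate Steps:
-6*(((-2 + 1) - 1) + 10) = -6*((-1 - 1) + 10) = -6*(-2 + 10) = -6*8 = -48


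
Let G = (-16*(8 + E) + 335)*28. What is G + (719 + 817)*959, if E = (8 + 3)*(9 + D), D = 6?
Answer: 1404900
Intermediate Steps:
E = 165 (E = (8 + 3)*(9 + 6) = 11*15 = 165)
G = -68124 (G = (-16*(8 + 165) + 335)*28 = (-16*173 + 335)*28 = (-2768 + 335)*28 = -2433*28 = -68124)
G + (719 + 817)*959 = -68124 + (719 + 817)*959 = -68124 + 1536*959 = -68124 + 1473024 = 1404900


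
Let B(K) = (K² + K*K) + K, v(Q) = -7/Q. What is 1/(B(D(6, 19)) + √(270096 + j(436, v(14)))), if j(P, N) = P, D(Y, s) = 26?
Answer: 689/814176 - √67633/814176 ≈ 0.00052684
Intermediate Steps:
B(K) = K + 2*K² (B(K) = (K² + K²) + K = 2*K² + K = K + 2*K²)
1/(B(D(6, 19)) + √(270096 + j(436, v(14)))) = 1/(26*(1 + 2*26) + √(270096 + 436)) = 1/(26*(1 + 52) + √270532) = 1/(26*53 + 2*√67633) = 1/(1378 + 2*√67633)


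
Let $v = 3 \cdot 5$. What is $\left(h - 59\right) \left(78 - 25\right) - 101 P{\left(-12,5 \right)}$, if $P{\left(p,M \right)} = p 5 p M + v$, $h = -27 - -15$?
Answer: $-368878$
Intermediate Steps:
$v = 15$
$h = -12$ ($h = -27 + 15 = -12$)
$P{\left(p,M \right)} = 15 + 5 M p^{2}$ ($P{\left(p,M \right)} = p 5 p M + 15 = 5 p p M + 15 = 5 p^{2} M + 15 = 5 M p^{2} + 15 = 15 + 5 M p^{2}$)
$\left(h - 59\right) \left(78 - 25\right) - 101 P{\left(-12,5 \right)} = \left(-12 - 59\right) \left(78 - 25\right) - 101 \left(15 + 5 \cdot 5 \left(-12\right)^{2}\right) = \left(-71\right) 53 - 101 \left(15 + 5 \cdot 5 \cdot 144\right) = -3763 - 101 \left(15 + 3600\right) = -3763 - 365115 = -368878$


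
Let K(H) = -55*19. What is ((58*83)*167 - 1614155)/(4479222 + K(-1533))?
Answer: -810217/4478177 ≈ -0.18093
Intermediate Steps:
K(H) = -1045
((58*83)*167 - 1614155)/(4479222 + K(-1533)) = ((58*83)*167 - 1614155)/(4479222 - 1045) = (4814*167 - 1614155)/4478177 = (803938 - 1614155)*(1/4478177) = -810217*1/4478177 = -810217/4478177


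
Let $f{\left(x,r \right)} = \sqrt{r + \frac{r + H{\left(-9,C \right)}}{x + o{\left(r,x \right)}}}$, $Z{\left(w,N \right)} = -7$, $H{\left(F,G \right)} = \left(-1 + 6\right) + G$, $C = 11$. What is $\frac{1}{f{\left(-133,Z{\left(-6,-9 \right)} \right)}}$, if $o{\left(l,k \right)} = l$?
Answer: $- \frac{2 i \sqrt{34615}}{989} \approx - 0.37624 i$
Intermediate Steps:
$H{\left(F,G \right)} = 5 + G$
$f{\left(x,r \right)} = \sqrt{r + \frac{16 + r}{r + x}}$ ($f{\left(x,r \right)} = \sqrt{r + \frac{r + \left(5 + 11\right)}{x + r}} = \sqrt{r + \frac{r + 16}{r + x}} = \sqrt{r + \frac{16 + r}{r + x}}$)
$\frac{1}{f{\left(-133,Z{\left(-6,-9 \right)} \right)}} = \frac{1}{\sqrt{\frac{16 - 7 - 7 \left(-7 - 133\right)}{-7 - 133}}} = \frac{1}{\sqrt{\frac{16 - 7 - -980}{-140}}} = \frac{1}{\sqrt{- \frac{16 - 7 + 980}{140}}} = \frac{1}{\sqrt{\left(- \frac{1}{140}\right) 989}} = \frac{1}{\sqrt{- \frac{989}{140}}} = \frac{1}{\frac{1}{70} i \sqrt{34615}} = - \frac{2 i \sqrt{34615}}{989}$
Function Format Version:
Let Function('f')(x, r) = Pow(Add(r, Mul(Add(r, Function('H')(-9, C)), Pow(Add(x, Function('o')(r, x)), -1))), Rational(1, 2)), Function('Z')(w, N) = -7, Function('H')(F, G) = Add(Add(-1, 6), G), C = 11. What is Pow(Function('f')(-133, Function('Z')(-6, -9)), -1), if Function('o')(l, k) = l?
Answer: Mul(Rational(-2, 989), I, Pow(34615, Rational(1, 2))) ≈ Mul(-0.37624, I)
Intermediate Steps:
Function('H')(F, G) = Add(5, G)
Function('f')(x, r) = Pow(Add(r, Mul(Pow(Add(r, x), -1), Add(16, r))), Rational(1, 2)) (Function('f')(x, r) = Pow(Add(r, Mul(Add(r, Add(5, 11)), Pow(Add(x, r), -1))), Rational(1, 2)) = Pow(Add(r, Mul(Add(r, 16), Pow(Add(r, x), -1))), Rational(1, 2)) = Pow(Add(r, Mul(Add(16, r), Pow(Add(r, x), -1))), Rational(1, 2)) = Pow(Add(r, Mul(Pow(Add(r, x), -1), Add(16, r))), Rational(1, 2)))
Pow(Function('f')(-133, Function('Z')(-6, -9)), -1) = Pow(Pow(Mul(Pow(Add(-7, -133), -1), Add(16, -7, Mul(-7, Add(-7, -133)))), Rational(1, 2)), -1) = Pow(Pow(Mul(Pow(-140, -1), Add(16, -7, Mul(-7, -140))), Rational(1, 2)), -1) = Pow(Pow(Mul(Rational(-1, 140), Add(16, -7, 980)), Rational(1, 2)), -1) = Pow(Pow(Mul(Rational(-1, 140), 989), Rational(1, 2)), -1) = Pow(Pow(Rational(-989, 140), Rational(1, 2)), -1) = Pow(Mul(Rational(1, 70), I, Pow(34615, Rational(1, 2))), -1) = Mul(Rational(-2, 989), I, Pow(34615, Rational(1, 2)))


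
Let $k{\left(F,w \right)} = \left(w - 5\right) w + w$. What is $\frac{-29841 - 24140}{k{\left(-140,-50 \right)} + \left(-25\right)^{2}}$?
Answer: $- \frac{53981}{3325} \approx -16.235$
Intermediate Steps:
$k{\left(F,w \right)} = w + w \left(-5 + w\right)$ ($k{\left(F,w \right)} = \left(w - 5\right) w + w = \left(-5 + w\right) w + w = w \left(-5 + w\right) + w = w + w \left(-5 + w\right)$)
$\frac{-29841 - 24140}{k{\left(-140,-50 \right)} + \left(-25\right)^{2}} = \frac{-29841 - 24140}{- 50 \left(-4 - 50\right) + \left(-25\right)^{2}} = - \frac{53981}{\left(-50\right) \left(-54\right) + 625} = - \frac{53981}{2700 + 625} = - \frac{53981}{3325}$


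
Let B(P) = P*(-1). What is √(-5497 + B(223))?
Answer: 2*I*√1430 ≈ 75.631*I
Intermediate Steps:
B(P) = -P
√(-5497 + B(223)) = √(-5497 - 1*223) = √(-5497 - 223) = √(-5720) = 2*I*√1430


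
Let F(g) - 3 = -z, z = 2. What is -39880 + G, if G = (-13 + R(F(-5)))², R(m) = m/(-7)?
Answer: -1945656/49 ≈ -39707.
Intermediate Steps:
F(g) = 1 (F(g) = 3 - 1*2 = 3 - 2 = 1)
R(m) = -m/7 (R(m) = m*(-⅐) = -m/7)
G = 8464/49 (G = (-13 - ⅐*1)² = (-13 - ⅐)² = (-92/7)² = 8464/49 ≈ 172.73)
-39880 + G = -39880 + 8464/49 = -1945656/49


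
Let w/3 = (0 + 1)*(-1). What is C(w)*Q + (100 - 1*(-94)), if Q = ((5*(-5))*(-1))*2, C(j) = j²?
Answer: 644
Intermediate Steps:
w = -3 (w = 3*((0 + 1)*(-1)) = 3*(1*(-1)) = 3*(-1) = -3)
Q = 50 (Q = -25*(-1)*2 = 25*2 = 50)
C(w)*Q + (100 - 1*(-94)) = (-3)²*50 + (100 - 1*(-94)) = 9*50 + (100 + 94) = 450 + 194 = 644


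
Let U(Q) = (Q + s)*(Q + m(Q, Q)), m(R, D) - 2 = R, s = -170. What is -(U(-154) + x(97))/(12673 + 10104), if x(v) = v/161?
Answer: -15962281/3667097 ≈ -4.3528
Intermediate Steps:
m(R, D) = 2 + R
U(Q) = (-170 + Q)*(2 + 2*Q) (U(Q) = (Q - 170)*(Q + (2 + Q)) = (-170 + Q)*(2 + 2*Q))
x(v) = v/161 (x(v) = v*(1/161) = v/161)
-(U(-154) + x(97))/(12673 + 10104) = -((-340 - 338*(-154) + 2*(-154)**2) + (1/161)*97)/(12673 + 10104) = -((-340 + 52052 + 2*23716) + 97/161)/22777 = -((-340 + 52052 + 47432) + 97/161)/22777 = -(99144 + 97/161)/22777 = -15962281/(161*22777) = -1*15962281/3667097 = -15962281/3667097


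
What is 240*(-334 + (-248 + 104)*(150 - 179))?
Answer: 922080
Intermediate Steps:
240*(-334 + (-248 + 104)*(150 - 179)) = 240*(-334 - 144*(-29)) = 240*(-334 + 4176) = 240*3842 = 922080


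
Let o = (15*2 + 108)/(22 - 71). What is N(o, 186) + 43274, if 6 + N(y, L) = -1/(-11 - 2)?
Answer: 562485/13 ≈ 43268.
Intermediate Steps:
o = -138/49 (o = (30 + 108)/(-49) = 138*(-1/49) = -138/49 ≈ -2.8163)
N(y, L) = -77/13 (N(y, L) = -6 - 1/(-11 - 2) = -6 - 1/(-13) = -6 - 1/13*(-1) = -6 + 1/13 = -77/13)
N(o, 186) + 43274 = -77/13 + 43274 = 562485/13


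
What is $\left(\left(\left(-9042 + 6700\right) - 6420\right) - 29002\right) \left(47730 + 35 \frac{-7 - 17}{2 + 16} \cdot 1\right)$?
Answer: $-1800713400$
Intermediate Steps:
$\left(\left(\left(-9042 + 6700\right) - 6420\right) - 29002\right) \left(47730 + 35 \frac{-7 - 17}{2 + 16} \cdot 1\right) = \left(\left(-2342 - 6420\right) - 29002\right) \left(47730 + 35 \left(- \frac{24}{18}\right) 1\right) = \left(-8762 - 29002\right) \left(47730 + 35 \left(\left(-24\right) \frac{1}{18}\right) 1\right) = - 37764 \left(47730 + 35 \left(- \frac{4}{3}\right) 1\right) = - 37764 \left(47730 - \frac{140}{3}\right) = \left(-37764\right) \frac{143050}{3} = -1800713400$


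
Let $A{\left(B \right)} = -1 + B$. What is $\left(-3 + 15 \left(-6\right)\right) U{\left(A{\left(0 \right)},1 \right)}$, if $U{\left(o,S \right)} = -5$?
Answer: $465$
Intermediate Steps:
$\left(-3 + 15 \left(-6\right)\right) U{\left(A{\left(0 \right)},1 \right)} = \left(-3 + 15 \left(-6\right)\right) \left(-5\right) = \left(-3 - 90\right) \left(-5\right) = \left(-93\right) \left(-5\right) = 465$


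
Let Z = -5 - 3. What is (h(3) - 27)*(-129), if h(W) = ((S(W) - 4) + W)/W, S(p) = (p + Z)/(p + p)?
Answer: 21371/6 ≈ 3561.8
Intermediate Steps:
Z = -8
S(p) = (-8 + p)/(2*p) (S(p) = (p - 8)/(p + p) = (-8 + p)/((2*p)) = (-8 + p)*(1/(2*p)) = (-8 + p)/(2*p))
h(W) = (-4 + W + (-8 + W)/(2*W))/W (h(W) = (((-8 + W)/(2*W) - 4) + W)/W = ((-4 + (-8 + W)/(2*W)) + W)/W = (-4 + W + (-8 + W)/(2*W))/W)
(h(3) - 27)*(-129) = ((1 - 4/3**2 - 7/2/3) - 27)*(-129) = ((1 - 4*1/9 - 7/2*1/3) - 27)*(-129) = ((1 - 4/9 - 7/6) - 27)*(-129) = (-11/18 - 27)*(-129) = -497/18*(-129) = 21371/6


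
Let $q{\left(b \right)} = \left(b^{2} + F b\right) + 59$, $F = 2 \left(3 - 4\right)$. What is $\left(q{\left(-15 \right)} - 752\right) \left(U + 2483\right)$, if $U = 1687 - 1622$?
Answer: $-1116024$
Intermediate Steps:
$F = -2$ ($F = 2 \left(-1\right) = -2$)
$q{\left(b \right)} = 59 + b^{2} - 2 b$ ($q{\left(b \right)} = \left(b^{2} - 2 b\right) + 59 = 59 + b^{2} - 2 b$)
$U = 65$ ($U = 1687 - 1622 = 65$)
$\left(q{\left(-15 \right)} - 752\right) \left(U + 2483\right) = \left(\left(59 + \left(-15\right)^{2} - -30\right) - 752\right) \left(65 + 2483\right) = \left(\left(59 + 225 + 30\right) - 752\right) 2548 = \left(314 - 752\right) 2548 = \left(-438\right) 2548 = -1116024$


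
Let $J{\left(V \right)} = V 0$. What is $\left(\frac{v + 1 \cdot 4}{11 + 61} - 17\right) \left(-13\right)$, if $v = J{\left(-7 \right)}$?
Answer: $\frac{3965}{18} \approx 220.28$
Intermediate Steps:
$J{\left(V \right)} = 0$
$v = 0$
$\left(\frac{v + 1 \cdot 4}{11 + 61} - 17\right) \left(-13\right) = \left(\frac{0 + 1 \cdot 4}{11 + 61} - 17\right) \left(-13\right) = \left(\frac{0 + 4}{72} - 17\right) \left(-13\right) = \left(4 \cdot \frac{1}{72} - 17\right) \left(-13\right) = \left(\frac{1}{18} - 17\right) \left(-13\right) = \left(- \frac{305}{18}\right) \left(-13\right) = \frac{3965}{18}$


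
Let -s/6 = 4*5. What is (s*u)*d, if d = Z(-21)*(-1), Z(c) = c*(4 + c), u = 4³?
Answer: 2741760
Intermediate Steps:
u = 64
s = -120 (s = -24*5 = -6*20 = -120)
d = -357 (d = -21*(4 - 21)*(-1) = -21*(-17)*(-1) = 357*(-1) = -357)
(s*u)*d = -120*64*(-357) = -7680*(-357) = 2741760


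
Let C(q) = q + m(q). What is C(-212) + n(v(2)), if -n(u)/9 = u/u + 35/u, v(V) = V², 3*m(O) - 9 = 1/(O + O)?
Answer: -377467/1272 ≈ -296.75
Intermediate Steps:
m(O) = 3 + 1/(6*O) (m(O) = 3 + 1/(3*(O + O)) = 3 + 1/(3*((2*O))) = 3 + (1/(2*O))/3 = 3 + 1/(6*O))
n(u) = -9 - 315/u (n(u) = -9*(u/u + 35/u) = -9*(1 + 35/u) = -9 - 315/u)
C(q) = 3 + q + 1/(6*q) (C(q) = q + (3 + 1/(6*q)) = 3 + q + 1/(6*q))
C(-212) + n(v(2)) = (3 - 212 + (⅙)/(-212)) + (-9 - 315/(2²)) = (3 - 212 + (⅙)*(-1/212)) + (-9 - 315/4) = (3 - 212 - 1/1272) + (-9 - 315*¼) = -265849/1272 + (-9 - 315/4) = -265849/1272 - 351/4 = -377467/1272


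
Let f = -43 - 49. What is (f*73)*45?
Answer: -302220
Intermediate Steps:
f = -92
(f*73)*45 = -92*73*45 = -6716*45 = -302220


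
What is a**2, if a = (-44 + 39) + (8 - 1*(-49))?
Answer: 2704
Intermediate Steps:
a = 52 (a = -5 + (8 + 49) = -5 + 57 = 52)
a**2 = 52**2 = 2704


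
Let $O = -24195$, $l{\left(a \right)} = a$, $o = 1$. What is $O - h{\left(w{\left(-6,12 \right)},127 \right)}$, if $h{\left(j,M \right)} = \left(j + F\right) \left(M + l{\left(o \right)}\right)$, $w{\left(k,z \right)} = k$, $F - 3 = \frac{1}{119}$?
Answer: $- \frac{2833637}{119} \approx -23812.0$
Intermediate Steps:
$F = \frac{358}{119}$ ($F = 3 + \frac{1}{119} = \frac{358}{119} \approx 3.0084$)
$h{\left(j,M \right)} = \left(1 + M\right) \left(\frac{358}{119} + j\right)$ ($h{\left(j,M \right)} = \left(j + \frac{358}{119}\right) \left(M + 1\right) = \left(\frac{358}{119} + j\right) \left(1 + M\right) = \left(1 + M\right) \left(\frac{358}{119} + j\right)$)
$O - h{\left(w{\left(-6,12 \right)},127 \right)} = -24195 - \left(\frac{358}{119} - 6 + \frac{358}{119} \cdot 127 + 127 \left(-6\right)\right) = -24195 - \left(\frac{358}{119} - 6 + \frac{45466}{119} - 762\right) = -24195 - - \frac{45568}{119} = -24195 + \frac{45568}{119} = - \frac{2833637}{119}$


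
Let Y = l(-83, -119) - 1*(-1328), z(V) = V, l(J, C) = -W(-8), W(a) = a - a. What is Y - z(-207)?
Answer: 1535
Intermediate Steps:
W(a) = 0
l(J, C) = 0 (l(J, C) = -1*0 = 0)
Y = 1328 (Y = 0 - 1*(-1328) = 0 + 1328 = 1328)
Y - z(-207) = 1328 - 1*(-207) = 1328 + 207 = 1535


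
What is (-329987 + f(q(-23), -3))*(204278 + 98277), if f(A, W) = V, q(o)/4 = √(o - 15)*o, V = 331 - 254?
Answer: -99815920050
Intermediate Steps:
V = 77
q(o) = 4*o*√(-15 + o) (q(o) = 4*(√(o - 15)*o) = 4*(√(-15 + o)*o) = 4*(o*√(-15 + o)) = 4*o*√(-15 + o))
f(A, W) = 77
(-329987 + f(q(-23), -3))*(204278 + 98277) = (-329987 + 77)*(204278 + 98277) = -329910*302555 = -99815920050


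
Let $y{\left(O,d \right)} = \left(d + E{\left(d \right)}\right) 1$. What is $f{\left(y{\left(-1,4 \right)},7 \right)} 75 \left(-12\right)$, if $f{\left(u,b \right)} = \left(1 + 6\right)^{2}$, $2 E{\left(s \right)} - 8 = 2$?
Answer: $-44100$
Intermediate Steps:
$E{\left(s \right)} = 5$ ($E{\left(s \right)} = 4 + \frac{1}{2} \cdot 2 = 4 + 1 = 5$)
$y{\left(O,d \right)} = 5 + d$ ($y{\left(O,d \right)} = \left(d + 5\right) 1 = \left(5 + d\right) 1 = 5 + d$)
$f{\left(u,b \right)} = 49$ ($f{\left(u,b \right)} = 7^{2} = 49$)
$f{\left(y{\left(-1,4 \right)},7 \right)} 75 \left(-12\right) = 49 \cdot 75 \left(-12\right) = 3675 \left(-12\right) = -44100$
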